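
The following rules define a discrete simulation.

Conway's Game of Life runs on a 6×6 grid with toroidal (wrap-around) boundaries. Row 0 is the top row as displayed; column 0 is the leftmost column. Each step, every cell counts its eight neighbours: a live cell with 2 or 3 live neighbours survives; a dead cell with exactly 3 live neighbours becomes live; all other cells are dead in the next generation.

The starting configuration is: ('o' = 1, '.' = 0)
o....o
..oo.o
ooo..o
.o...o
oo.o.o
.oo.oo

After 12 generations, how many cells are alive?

t=0: o....o
..oo.o
ooo..o
.o...o
oo.o.o
.oo.oo
t=1: ......
..oo..
...o.o
......
...o..
..oo..
t=2: ......
..ooo.
..ooo.
....o.
..oo..
..oo..
t=3: ....o.
..o.o.
..o..o
....o.
..o.o.
..oo..
t=4: ..o.o.
....oo
....oo
....oo
..o.o.
..o.o.
t=5: ....o.
......
o..o..
......
....o.
.oo.oo
t=6: ...ooo
......
......
......
...ooo
....oo
t=7: ...o.o
....o.
......
....o.
...o.o
o.....
t=8: ....oo
....o.
......
....o.
....oo
o....o
t=9: o...o.
....oo
......
....oo
o...o.
o.....
t=10: o...o.
....oo
......
....oo
o...o.
oo....
t=11: oo..o.
....oo
......
....oo
oo..o.
oo....
t=12: .o..o.
o...oo
......
o...oo
.o..o.
..o...

11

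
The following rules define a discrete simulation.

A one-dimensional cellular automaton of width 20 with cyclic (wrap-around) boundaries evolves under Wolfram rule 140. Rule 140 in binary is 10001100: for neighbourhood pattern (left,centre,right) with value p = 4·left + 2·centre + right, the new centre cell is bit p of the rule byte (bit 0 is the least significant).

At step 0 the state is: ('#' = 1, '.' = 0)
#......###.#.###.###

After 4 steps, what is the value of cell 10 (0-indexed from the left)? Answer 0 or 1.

k=0  #......###.#.###.###
k=1  .......##..#.##..###
k=2  .......#...#.#...##.
k=3  .......#...#.#...#..
k=4  .......#...#.#...#..

0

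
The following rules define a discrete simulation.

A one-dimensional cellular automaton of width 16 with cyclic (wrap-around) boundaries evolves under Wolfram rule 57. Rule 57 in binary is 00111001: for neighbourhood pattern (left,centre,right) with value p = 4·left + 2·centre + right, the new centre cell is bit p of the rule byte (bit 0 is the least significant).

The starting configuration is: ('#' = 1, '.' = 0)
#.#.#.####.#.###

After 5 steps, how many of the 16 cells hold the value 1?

[0] #.#.#.####.#.###
[1] .#.#.##...#.##..
[2] ..#.##.##..##.##
[3] #..##.##.#.#.##.
[4] .#.#.##.#.#.##.#
[5] #.#.##.#.#.##.#.

9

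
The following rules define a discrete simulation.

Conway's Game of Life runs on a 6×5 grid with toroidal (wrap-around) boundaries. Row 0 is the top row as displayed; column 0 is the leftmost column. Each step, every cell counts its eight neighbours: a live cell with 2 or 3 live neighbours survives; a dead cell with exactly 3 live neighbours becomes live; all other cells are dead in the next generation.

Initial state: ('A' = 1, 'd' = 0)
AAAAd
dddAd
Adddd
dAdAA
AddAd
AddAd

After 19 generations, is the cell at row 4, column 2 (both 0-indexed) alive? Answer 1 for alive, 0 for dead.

0) AAAAd
dddAd
Adddd
dAdAA
AddAd
AddAd
1) AAdAd
AddAd
AdAAd
dAAAd
AAdAd
AddAd
2) AAdAd
AddAd
Adddd
ddddd
AddAd
dddAd
3) AAdAd
AdAdd
ddddA
ddddA
ddddA
AAdAd
4) dddAd
AdAAd
AddAA
AddAA
dddAA
dAdAd
5) dAdAd
AAAdd
ddddd
ddAdd
ddddd
dddAd
6) AAdAA
AAAdd
ddAdd
ddddd
ddddd
ddAdd
7) dddAA
ddddd
ddAdd
ddddd
ddddd
AAAAA
8) dAddd
dddAd
ddddd
ddddd
AAAAA
AAAdd
9) AAddd
ddddd
ddddd
AAAAA
dddAA
ddddd
10) ddddd
ddddd
AAAAA
AAAdd
dAddd
AdddA
11) ddddd
AAAAA
dddAA
ddddd
ddAdA
Adddd
12) ddAAd
AAAdd
dAddd
ddddA
ddddd
ddddd
13) ddAAd
AddAd
dAAdd
ddddd
ddddd
ddddd
14) ddAAA
dddAA
dAAdd
ddddd
ddddd
ddddd
15) ddAdA
AAddA
ddAAd
ddddd
ddddd
dddAd
16) dAAdA
AAddA
AAAAA
ddddd
ddddd
dddAd
17) dAAdA
ddddd
ddAAd
AAAAA
ddddd
ddAAd
18) dAAdd
dAddd
Adddd
AAddA
Adddd
dAAAd
19) AddAd
AAAdd
ddddA
dAddA
dddAd
AddAd

0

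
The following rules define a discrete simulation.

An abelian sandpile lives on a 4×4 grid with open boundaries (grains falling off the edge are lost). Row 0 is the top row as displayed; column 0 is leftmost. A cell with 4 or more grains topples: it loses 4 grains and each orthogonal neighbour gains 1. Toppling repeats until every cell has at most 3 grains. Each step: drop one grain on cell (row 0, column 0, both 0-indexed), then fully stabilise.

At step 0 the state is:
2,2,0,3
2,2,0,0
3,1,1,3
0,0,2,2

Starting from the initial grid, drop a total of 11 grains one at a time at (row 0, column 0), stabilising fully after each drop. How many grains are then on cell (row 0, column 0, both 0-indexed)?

[0] 2,2,0,3
2,2,0,0
3,1,1,3
0,0,2,2
[1] 3,2,0,3
2,2,0,0
3,1,1,3
0,0,2,2
[2] 0,3,0,3
3,2,0,0
3,1,1,3
0,0,2,2
[3] 1,3,0,3
3,2,0,0
3,1,1,3
0,0,2,2
[4] 2,3,0,3
3,2,0,0
3,1,1,3
0,0,2,2
[5] 3,3,0,3
3,2,0,0
3,1,1,3
0,0,2,2
[6] 2,1,1,3
2,0,1,0
0,3,1,3
1,0,2,2
[7] 3,1,1,3
2,0,1,0
0,3,1,3
1,0,2,2
[8] 0,2,1,3
3,0,1,0
0,3,1,3
1,0,2,2
[9] 1,2,1,3
3,0,1,0
0,3,1,3
1,0,2,2
[10] 2,2,1,3
3,0,1,0
0,3,1,3
1,0,2,2
[11] 3,2,1,3
3,0,1,0
0,3,1,3
1,0,2,2

3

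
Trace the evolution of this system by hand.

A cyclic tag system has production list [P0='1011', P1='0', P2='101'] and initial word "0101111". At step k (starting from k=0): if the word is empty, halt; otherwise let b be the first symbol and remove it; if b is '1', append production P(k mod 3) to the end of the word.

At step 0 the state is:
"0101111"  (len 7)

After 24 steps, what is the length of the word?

step 0: "0101111"  (len 7)
step 1: "101111"  (len 6)
step 2: "011110"  (len 6)
step 3: "11110"  (len 5)
step 4: "11101011"  (len 8)
step 5: "11010110"  (len 8)
step 6: "1010110101"  (len 10)
step 7: "0101101011011"  (len 13)
step 8: "101101011011"  (len 12)
step 9: "01101011011101"  (len 14)
step 10: "1101011011101"  (len 13)
step 11: "1010110111010"  (len 13)
step 12: "010110111010101"  (len 15)
step 13: "10110111010101"  (len 14)
step 14: "01101110101010"  (len 14)
step 15: "1101110101010"  (len 13)
step 16: "1011101010101011"  (len 16)
step 17: "0111010101010110"  (len 16)
step 18: "111010101010110"  (len 15)
step 19: "110101010101101011"  (len 18)
step 20: "101010101011010110"  (len 18)
step 21: "01010101011010110101"  (len 20)
step 22: "1010101011010110101"  (len 19)
step 23: "0101010110101101010"  (len 19)
step 24: "101010110101101010"  (len 18)

18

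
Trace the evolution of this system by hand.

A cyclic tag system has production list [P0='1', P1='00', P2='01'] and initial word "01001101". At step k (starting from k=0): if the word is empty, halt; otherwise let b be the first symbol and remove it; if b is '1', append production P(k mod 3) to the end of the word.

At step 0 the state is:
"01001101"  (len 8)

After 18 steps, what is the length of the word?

gen 0: "01001101"  (len 8)
gen 1: "1001101"  (len 7)
gen 2: "00110100"  (len 8)
gen 3: "0110100"  (len 7)
gen 4: "110100"  (len 6)
gen 5: "1010000"  (len 7)
gen 6: "01000001"  (len 8)
gen 7: "1000001"  (len 7)
gen 8: "00000100"  (len 8)
gen 9: "0000100"  (len 7)
gen 10: "000100"  (len 6)
gen 11: "00100"  (len 5)
gen 12: "0100"  (len 4)
gen 13: "100"  (len 3)
gen 14: "0000"  (len 4)
gen 15: "000"  (len 3)
gen 16: "00"  (len 2)
gen 17: "0"  (len 1)
gen 18: (halted — word empty)

0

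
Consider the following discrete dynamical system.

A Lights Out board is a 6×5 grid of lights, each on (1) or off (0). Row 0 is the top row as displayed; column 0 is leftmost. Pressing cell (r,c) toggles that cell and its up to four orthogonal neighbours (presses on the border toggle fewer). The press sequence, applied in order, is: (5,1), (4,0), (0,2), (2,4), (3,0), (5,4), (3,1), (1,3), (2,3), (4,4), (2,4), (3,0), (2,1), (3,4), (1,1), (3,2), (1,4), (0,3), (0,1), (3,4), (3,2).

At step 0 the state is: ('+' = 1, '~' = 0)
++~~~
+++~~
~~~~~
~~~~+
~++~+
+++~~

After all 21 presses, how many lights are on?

12

0) ++~~~
+++~~
~~~~~
~~~~+
~++~+
+++~~
1) ++~~~
+++~~
~~~~~
~~~~+
~~+~+
~~~~~
2) ++~~~
+++~~
~~~~~
+~~~+
+++~+
+~~~~
3) +~++~
++~~~
~~~~~
+~~~+
+++~+
+~~~~
4) +~++~
++~~+
~~~++
+~~~~
+++~+
+~~~~
5) +~++~
++~~+
+~~++
~+~~~
~++~+
+~~~~
6) +~++~
++~~+
+~~++
~+~~~
~++~~
+~~++
7) +~++~
++~~+
++~++
+~+~~
~~+~~
+~~++
8) +~+~~
++++~
++~~+
+~+~~
~~+~~
+~~++
9) +~+~~
+++~~
++++~
+~++~
~~+~~
+~~++
10) +~+~~
+++~~
++++~
+~+++
~~+++
+~~+~
11) +~+~~
+++~+
+++~+
+~++~
~~+++
+~~+~
12) +~+~~
+++~+
~++~+
~+++~
+~+++
+~~+~
13) +~+~~
+~+~+
+~~~+
~~++~
+~+++
+~~+~
14) +~+~~
+~+~+
+~~~~
~~+~+
+~++~
+~~+~
15) +++~~
~+~~+
++~~~
~~+~+
+~++~
+~~+~
16) +++~~
~+~~+
+++~~
~+~++
+~~+~
+~~+~
17) +++~+
~+~+~
+++~+
~+~++
+~~+~
+~~+~
18) ++~+~
~+~~~
+++~+
~+~++
+~~+~
+~~+~
19) ~~++~
~~~~~
+++~+
~+~++
+~~+~
+~~+~
20) ~~++~
~~~~~
+++~~
~+~~~
+~~++
+~~+~
21) ~~++~
~~~~~
++~~~
~~++~
+~+++
+~~+~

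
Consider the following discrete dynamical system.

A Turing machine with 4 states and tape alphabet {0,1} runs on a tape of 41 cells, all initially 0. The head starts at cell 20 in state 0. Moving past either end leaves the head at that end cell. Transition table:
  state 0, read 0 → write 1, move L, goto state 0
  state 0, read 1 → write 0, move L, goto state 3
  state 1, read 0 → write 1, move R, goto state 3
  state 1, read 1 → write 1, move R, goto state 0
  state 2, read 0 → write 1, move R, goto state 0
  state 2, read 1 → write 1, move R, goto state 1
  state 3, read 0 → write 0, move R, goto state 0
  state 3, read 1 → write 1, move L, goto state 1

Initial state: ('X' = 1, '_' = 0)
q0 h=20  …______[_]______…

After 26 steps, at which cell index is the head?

k=0  q0 h=20  …______[_]______…
k=1  q0 h=19  …______[_]X_____…
k=2  q0 h=18  …______[_]XX____…
k=3  q0 h=17  …______[_]XXX___…
k=4  q0 h=16  …______[_]XXXX__…
k=5  q0 h=15  …______[_]XXXXX_…
k=6  q0 h=14  …______[_]XXXXXX…
k=7  q0 h=13  …______[_]XXXXXX…
k=8  q0 h=12  …______[_]XXXXXX…
k=9  q0 h=11  …______[_]XXXXXX…
k=10  q0 h=10  …______[_]XXXXXX…
k=11  q0 h= 9  …______[_]XXXXXX…
k=12  q0 h= 8  …______[_]XXXXXX…
k=13  q0 h= 7  …______[_]XXXXXX…
k=14  q0 h= 6  |______[_]XXXXXX…
k=15  q0 h= 5  |_____[_]XXXXXX…
k=16  q0 h= 4  |____[_]XXXXXX…
k=17  q0 h= 3  |___[_]XXXXXX…
k=18  q0 h= 2  |__[_]XXXXXX…
k=19  q0 h= 1  |_[_]XXXXXX…
k=20  q0 h= 0  |[_]XXXXXX…
k=21  q0 h= 0  |[X]XXXXXX…
k=22  q3 h= 0  |[_]XXXXXX…
k=23  q0 h= 1  |_[X]XXXXXX…
k=24  q3 h= 0  |[_]_XXXXX…
k=25  q0 h= 1  |_[_]XXXXXX…
k=26  q0 h= 0  |[_]XXXXXX…

0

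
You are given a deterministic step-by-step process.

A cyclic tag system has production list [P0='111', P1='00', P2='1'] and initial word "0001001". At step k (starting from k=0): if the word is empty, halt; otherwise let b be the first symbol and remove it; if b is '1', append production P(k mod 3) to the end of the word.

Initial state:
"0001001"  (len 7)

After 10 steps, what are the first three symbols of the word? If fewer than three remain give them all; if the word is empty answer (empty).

111

t=0: "0001001"  (len 7)
t=1: "001001"  (len 6)
t=2: "01001"  (len 5)
t=3: "1001"  (len 4)
t=4: "001111"  (len 6)
t=5: "01111"  (len 5)
t=6: "1111"  (len 4)
t=7: "111111"  (len 6)
t=8: "1111100"  (len 7)
t=9: "1111001"  (len 7)
t=10: "111001111"  (len 9)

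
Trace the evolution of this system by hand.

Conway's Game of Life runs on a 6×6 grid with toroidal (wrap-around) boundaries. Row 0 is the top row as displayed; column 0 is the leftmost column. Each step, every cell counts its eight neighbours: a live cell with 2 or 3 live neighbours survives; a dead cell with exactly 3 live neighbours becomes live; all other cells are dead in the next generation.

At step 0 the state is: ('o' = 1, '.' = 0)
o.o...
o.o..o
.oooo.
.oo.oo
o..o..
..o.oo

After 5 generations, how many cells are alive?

gen 0: o.o...
o.o..o
.oooo.
.oo.oo
o..o..
..o.oo
gen 1: o.o.o.
o...oo
......
.....o
o.....
o.o.oo
gen 2: ......
oo.oo.
o...o.
......
oo..o.
o...o.
gen 3: oo.oo.
oo.oo.
oo.oo.
oo....
oo....
oo....
gen 4: ...oo.
......
...oo.
......
..o..o
......
gen 5: ......
......
......
...oo.
......
...oo.

4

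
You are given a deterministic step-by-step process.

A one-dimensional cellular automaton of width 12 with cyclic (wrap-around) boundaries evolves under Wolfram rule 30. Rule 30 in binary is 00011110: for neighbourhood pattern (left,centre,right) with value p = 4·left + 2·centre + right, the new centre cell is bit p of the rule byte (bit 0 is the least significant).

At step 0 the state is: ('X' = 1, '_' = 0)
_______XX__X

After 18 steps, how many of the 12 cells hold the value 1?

6

[0] _______XX__X
[1] X_____XX_XXX
[2] _X___XX__X__
[3] XXX_XX_XXXX_
[4] X___X__X____
[5] XX_XXXXXX__X
[6] ___X_____XXX
[7] X_XXX___XX__
[8] X_X__X_XX_XX
[9] __XXXX_X__X_
[10] _XX____XXXXX
[11] _X_X__XX____
[12] XX_XXXX_X___
[13] X__X____XX_X
[14] _XXXX__XX__X
[15] _X___XXX_XXX
[16] _XX_XX___X__
[17] XX__X_X_XXX_
[18] X_XXX_X_X___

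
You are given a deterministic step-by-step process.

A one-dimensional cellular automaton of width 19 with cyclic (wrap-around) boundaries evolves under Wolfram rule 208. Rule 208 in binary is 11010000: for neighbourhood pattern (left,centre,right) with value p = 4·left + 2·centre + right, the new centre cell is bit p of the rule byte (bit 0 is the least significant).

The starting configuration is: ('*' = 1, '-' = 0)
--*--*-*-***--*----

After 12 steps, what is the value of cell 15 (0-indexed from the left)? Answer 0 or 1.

0

t=0: --*--*-*-***--*----
t=1: ---*------***--*---
t=2: ----*------***--*--
t=3: -----*------***--*-
t=4: ------*------***--*
t=5: *------*------***--
t=6: -*------*------***-
t=7: --*------*------***
t=8: *--*------*------**
t=9: **--*------*------*
t=10: ***--*------*------
t=11: -***--*------*-----
t=12: --***--*------*----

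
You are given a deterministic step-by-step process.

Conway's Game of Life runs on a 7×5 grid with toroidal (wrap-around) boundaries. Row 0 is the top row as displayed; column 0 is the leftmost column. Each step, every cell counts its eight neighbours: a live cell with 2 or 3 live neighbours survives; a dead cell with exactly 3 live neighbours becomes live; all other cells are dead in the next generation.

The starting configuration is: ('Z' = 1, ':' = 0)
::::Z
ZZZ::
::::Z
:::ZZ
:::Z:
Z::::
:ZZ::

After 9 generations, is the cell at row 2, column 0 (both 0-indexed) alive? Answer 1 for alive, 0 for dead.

k=0  ::::Z
ZZZ::
::::Z
:::ZZ
:::Z:
Z::::
:ZZ::
k=1  :::Z:
ZZ:ZZ
:ZZ:Z
:::ZZ
:::Z:
:ZZ::
ZZ:::
k=2  :::Z:
:Z:::
:Z:::
Z:::Z
:::ZZ
ZZZ::
ZZ:::
k=3  ZZZ::
::Z::
:Z:::
Z::ZZ
::ZZ:
::ZZ:
Z:::Z
k=4  Z:ZZZ
Z:Z::
ZZZZZ
ZZ:ZZ
:Z:::
:ZZ::
Z:::Z
k=5  ::Z::
:::::
:::::
:::::
:::ZZ
:ZZ::
:::::
k=6  :::::
:::::
:::::
:::::
::ZZ:
::ZZ:
:ZZ::
k=7  :::::
:::::
:::::
:::::
::ZZ:
:::::
:ZZZ:
k=8  ::Z::
:::::
:::::
:::::
:::::
:Z:::
::Z::
k=9  :::::
:::::
:::::
:::::
:::::
:::::
:ZZ::

0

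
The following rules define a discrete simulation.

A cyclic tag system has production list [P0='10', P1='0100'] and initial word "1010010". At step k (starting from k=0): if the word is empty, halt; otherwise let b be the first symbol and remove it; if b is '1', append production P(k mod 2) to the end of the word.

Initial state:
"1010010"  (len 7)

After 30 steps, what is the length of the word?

gen 0: "1010010"  (len 7)
gen 1: "01001010"  (len 8)
gen 2: "1001010"  (len 7)
gen 3: "00101010"  (len 8)
gen 4: "0101010"  (len 7)
gen 5: "101010"  (len 6)
gen 6: "010100100"  (len 9)
gen 7: "10100100"  (len 8)
gen 8: "01001000100"  (len 11)
gen 9: "1001000100"  (len 10)
gen 10: "0010001000100"  (len 13)
gen 11: "010001000100"  (len 12)
gen 12: "10001000100"  (len 11)
gen 13: "000100010010"  (len 12)
gen 14: "00100010010"  (len 11)
gen 15: "0100010010"  (len 10)
gen 16: "100010010"  (len 9)
gen 17: "0001001010"  (len 10)
gen 18: "001001010"  (len 9)
gen 19: "01001010"  (len 8)
gen 20: "1001010"  (len 7)
gen 21: "00101010"  (len 8)
gen 22: "0101010"  (len 7)
gen 23: "101010"  (len 6)
gen 24: "010100100"  (len 9)
gen 25: "10100100"  (len 8)
gen 26: "01001000100"  (len 11)
gen 27: "1001000100"  (len 10)
gen 28: "0010001000100"  (len 13)
gen 29: "010001000100"  (len 12)
gen 30: "10001000100"  (len 11)

11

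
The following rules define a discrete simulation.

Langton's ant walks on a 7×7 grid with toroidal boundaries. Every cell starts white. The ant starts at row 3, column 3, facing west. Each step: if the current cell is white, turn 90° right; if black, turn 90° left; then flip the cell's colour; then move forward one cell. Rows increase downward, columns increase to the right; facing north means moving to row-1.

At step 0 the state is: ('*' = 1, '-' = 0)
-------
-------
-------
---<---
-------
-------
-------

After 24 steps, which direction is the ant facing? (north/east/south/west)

east

k=0  -------
-------
-------
---<---
-------
-------
-------
k=1  -------
-------
---^---
---*---
-------
-------
-------
k=2  -------
-------
---*>--
---*---
-------
-------
-------
k=3  -------
-------
---**--
---*v--
-------
-------
-------
k=4  -------
-------
---**--
---<*--
-------
-------
-------
k=5  -------
-------
---**--
----*--
---v---
-------
-------
k=6  -------
-------
---**--
----*--
--<*---
-------
-------
k=7  -------
-------
---**--
--^-*--
--**---
-------
-------
k=8  -------
-------
---**--
--*>*--
--**---
-------
-------
k=9  -------
-------
---**--
--***--
--*v---
-------
-------
k=10  -------
-------
---**--
--***--
--*->--
-------
-------
k=11  -------
-------
---**--
--***--
--*-*--
----v--
-------
k=12  -------
-------
---**--
--***--
--*-*--
---<*--
-------
k=13  -------
-------
---**--
--***--
--*^*--
---**--
-------
k=14  -------
-------
---**--
--***--
--**>--
---**--
-------
k=15  -------
-------
---**--
--**^--
--**---
---**--
-------
k=16  -------
-------
---**--
--*<---
--**---
---**--
-------
k=17  -------
-------
---**--
--*----
--*v---
---**--
-------
k=18  -------
-------
---**--
--*----
--*->--
---**--
-------
k=19  -------
-------
---**--
--*----
--*-*--
---*v--
-------
k=20  -------
-------
---**--
--*----
--*-*--
---*->-
-------
k=21  -------
-------
---**--
--*----
--*-*--
---*-*-
-----v-
k=22  -------
-------
---**--
--*----
--*-*--
---*-*-
----<*-
k=23  -------
-------
---**--
--*----
--*-*--
---*^*-
----**-
k=24  -------
-------
---**--
--*----
--*-*--
---**>-
----**-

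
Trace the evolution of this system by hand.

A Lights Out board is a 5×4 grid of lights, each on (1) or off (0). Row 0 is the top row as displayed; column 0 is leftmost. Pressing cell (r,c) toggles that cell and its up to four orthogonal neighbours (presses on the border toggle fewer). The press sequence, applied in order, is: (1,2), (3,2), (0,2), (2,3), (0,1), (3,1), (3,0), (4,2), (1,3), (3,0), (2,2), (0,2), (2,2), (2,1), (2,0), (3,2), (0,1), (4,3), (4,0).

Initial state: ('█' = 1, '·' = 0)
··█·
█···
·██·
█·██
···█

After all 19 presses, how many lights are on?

7

[0] ··█·
█···
·██·
█·██
···█
[1] ····
████
·█··
█·██
···█
[2] ····
████
·██·
██··
··██
[3] ·███
██·█
·██·
██··
··██
[4] ·███
██··
·█·█
██·█
··██
[5] █··█
█···
·█·█
██·█
··██
[6] █··█
█···
···█
··██
·███
[7] █··█
█···
█··█
████
████
[8] █··█
█···
█··█
██·█
█···
[9] █···
█·██
█···
██·█
█···
[10] █···
█·██
····
···█
····
[11] █···
█··█
·███
··██
····
[12] ████
█·██
·███
··██
····
[13] ████
█··█
····
···█
····
[14] ████
██·█
███·
·█·█
····
[15] ████
·█·█
··█·
██·█
····
[16] ████
·█·█
····
█·█·
··█·
[17] ···█
···█
····
█·█·
··█·
[18] ···█
···█
····
█·██
···█
[19] ···█
···█
····
··██
██·█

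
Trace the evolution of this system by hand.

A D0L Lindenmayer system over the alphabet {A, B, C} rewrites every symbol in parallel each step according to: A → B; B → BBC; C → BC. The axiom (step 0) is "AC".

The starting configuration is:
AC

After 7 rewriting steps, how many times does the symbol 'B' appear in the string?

t=0: AC
t=1: BBC
t=2: BBCBBCBC
t=3: BBCBBCBCBBCBBCBCBBCBC
t=4: BBCBBCBCBBCBBCBCBBCBCBBCBBCBCBBCBBCBCBBCBCBBCBBCBCBBCBC
t=5: BBCBBCBCBBCBBCBCBBCBCBBCBBCBCBBCBBCBCBBCBCBBCBBCBCBBCBCBBC…CBBCBCBBCBCBBCBBCBCBBCBCBBCBBCBCBBCBBCBCBBCBCBBCBBCBCBBCBC  (len 144)
t=6: BBCBBCBCBBCBBCBCBBCBCBBCBBCBCBBCBBCBCBBCBCBBCBBCBCBBCBCBBC…CBBCBCBBCBCBBCBBCBCBBCBCBBCBBCBCBBCBBCBCBBCBCBBCBBCBCBBCBC  (len 377)
t=7: BBCBBCBCBBCBBCBCBBCBCBBCBBCBCBBCBBCBCBBCBCBBCBBCBCBBCBCBBC…CBBCBCBBCBCBBCBBCBCBBCBCBBCBBCBCBBCBBCBCBBCBCBBCBBCBCBBCBC  (len 987)

610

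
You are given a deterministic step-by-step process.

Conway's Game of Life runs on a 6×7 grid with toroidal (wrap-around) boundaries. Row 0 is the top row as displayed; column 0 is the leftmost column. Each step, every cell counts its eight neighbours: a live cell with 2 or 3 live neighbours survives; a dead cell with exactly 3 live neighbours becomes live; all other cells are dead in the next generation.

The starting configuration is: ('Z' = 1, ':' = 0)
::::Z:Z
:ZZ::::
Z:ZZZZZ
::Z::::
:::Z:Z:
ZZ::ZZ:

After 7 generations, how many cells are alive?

1

step 0: ::::Z:Z
:ZZ::::
Z:ZZZZZ
::Z::::
:::Z:Z:
ZZ::ZZ:
step 1: ::ZZZ:Z
:ZZ::::
Z:::ZZZ
:ZZ::::
:ZZZ:ZZ
Z::Z:::
step 2: Z:::Z::
:ZZ::::
Z::Z:ZZ
:::::::
:::ZZ:Z
Z::::::
step 3: Z::::::
:ZZZZZ:
ZZZ:::Z
Z::Z:::
:::::::
Z::ZZZZ
step 4: Z::::::
:::ZZZ:
:::::ZZ
Z:Z:::Z
Z::Z:Z:
Z:::ZZZ
step 5: Z::Z:::
::::ZZ:
Z::Z:::
ZZ::Z::
:::Z:::
ZZ::ZZ:
step 6: ZZ:Z:::
:::ZZ:Z
ZZ:Z:ZZ
ZZZZZ::
::ZZ:ZZ
ZZZZZ:Z
step 7: :::::::
:::Z:::
:::::::
:::::::
:::::::
:::::::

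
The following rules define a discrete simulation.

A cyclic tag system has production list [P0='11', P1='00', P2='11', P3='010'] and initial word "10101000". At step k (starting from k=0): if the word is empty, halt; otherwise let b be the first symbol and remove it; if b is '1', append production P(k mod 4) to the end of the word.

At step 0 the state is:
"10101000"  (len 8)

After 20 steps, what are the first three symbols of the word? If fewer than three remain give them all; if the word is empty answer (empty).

010

gen 0: "10101000"  (len 8)
gen 1: "010100011"  (len 9)
gen 2: "10100011"  (len 8)
gen 3: "010001111"  (len 9)
gen 4: "10001111"  (len 8)
gen 5: "000111111"  (len 9)
gen 6: "00111111"  (len 8)
gen 7: "0111111"  (len 7)
gen 8: "111111"  (len 6)
gen 9: "1111111"  (len 7)
gen 10: "11111100"  (len 8)
gen 11: "111110011"  (len 9)
gen 12: "11110011010"  (len 11)
gen 13: "111001101011"  (len 12)
gen 14: "1100110101100"  (len 13)
gen 15: "10011010110011"  (len 14)
gen 16: "0011010110011010"  (len 16)
gen 17: "011010110011010"  (len 15)
gen 18: "11010110011010"  (len 14)
gen 19: "101011001101011"  (len 15)
gen 20: "01011001101011010"  (len 17)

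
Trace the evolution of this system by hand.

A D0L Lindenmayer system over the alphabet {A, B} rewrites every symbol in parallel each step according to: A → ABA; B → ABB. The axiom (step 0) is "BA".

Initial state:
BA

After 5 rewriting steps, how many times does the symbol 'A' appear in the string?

243

[0] BA
[1] ABBABA
[2] ABAABBABBABAABBABA
[3] ABAABBABAABAABBABBABAABBABBABAABBABAABAABBABBABAABBABA
[4] ABAABBABAABAABBABBABAABBABAABAABBABAABAABBABBABAABBABBABAA…BABAABAABBABAABAABBABBABAABBABBABAABBABAABAABBABBABAABBABA  (len 162)
[5] ABAABBABAABAABBABBABAABBABAABAABBABAABAABBABBABAABBABBABAA…BABAABAABBABAABAABBABBABAABBABBABAABBABAABAABBABBABAABBABA  (len 486)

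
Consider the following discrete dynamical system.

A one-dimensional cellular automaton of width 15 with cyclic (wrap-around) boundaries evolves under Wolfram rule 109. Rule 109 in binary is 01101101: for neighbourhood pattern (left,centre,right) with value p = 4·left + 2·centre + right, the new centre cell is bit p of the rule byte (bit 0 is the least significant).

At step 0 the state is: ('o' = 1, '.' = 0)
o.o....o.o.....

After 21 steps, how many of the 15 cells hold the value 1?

9

k=0  o.o....o.o.....
k=1  ooo.oo.ooo.ooo.
k=2  o.oooooo.ooo.oo
k=3  ooo....ooo.ooo.
k=4  o.o.oo.o.ooo.oo
k=5  oooooooooo.ooo.
k=6  o........ooo.oo
k=7  o.oooooo.o.ooo.
k=8  ooo....ooooo.oo
k=9  ..o.oo.o...ooo.
k=10  o.oooooo.o.o.o.
k=11  ooo....oooooooo
k=12  ..o.oo.o.......
k=13  o.oooooo.oooooo
k=14  ooo....ooo.....
k=15  o.o.oo.o.o.ooo.
k=16  oooooooooooo.oo
k=17  ...........ooo.
k=18  oooooooooo.o.o.
k=19  o........oooooo
k=20  o.oooooo.o.....
k=21  ooo....ooo.ooo.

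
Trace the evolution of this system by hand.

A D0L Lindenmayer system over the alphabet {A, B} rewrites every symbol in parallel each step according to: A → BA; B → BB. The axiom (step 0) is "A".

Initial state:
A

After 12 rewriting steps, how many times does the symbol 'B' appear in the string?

k=0  A
k=1  BA
k=2  BBBA
k=3  BBBBBBBA
k=4  BBBBBBBBBBBBBBBA
k=5  BBBBBBBBBBBBBBBBBBBBBBBBBBBBBBBA
k=6  BBBBBBBBBBBBBBBBBBBBBBBBBBBBBBBBBBBBBBBBBBBBBBBBBBBBBBBBBBBBBBBA
k=7  BBBBBBBBBBBBBBBBBBBBBBBBBBBBBBBBBBBBBBBBBBBBBBBBBBBBBBBBBB…BBBBBBBBBBBBBBBBBBBBBBBBBBBBBBBBBBBBBBBBBBBBBBBBBBBBBBBBBA  (len 128)
k=8  BBBBBBBBBBBBBBBBBBBBBBBBBBBBBBBBBBBBBBBBBBBBBBBBBBBBBBBBBB…BBBBBBBBBBBBBBBBBBBBBBBBBBBBBBBBBBBBBBBBBBBBBBBBBBBBBBBBBA  (len 256)
k=9  BBBBBBBBBBBBBBBBBBBBBBBBBBBBBBBBBBBBBBBBBBBBBBBBBBBBBBBBBB…BBBBBBBBBBBBBBBBBBBBBBBBBBBBBBBBBBBBBBBBBBBBBBBBBBBBBBBBBA  (len 512)
k=10  BBBBBBBBBBBBBBBBBBBBBBBBBBBBBBBBBBBBBBBBBBBBBBBBBBBBBBBBBB…BBBBBBBBBBBBBBBBBBBBBBBBBBBBBBBBBBBBBBBBBBBBBBBBBBBBBBBBBA  (len 1024)
k=11  BBBBBBBBBBBBBBBBBBBBBBBBBBBBBBBBBBBBBBBBBBBBBBBBBBBBBBBBBB…BBBBBBBBBBBBBBBBBBBBBBBBBBBBBBBBBBBBBBBBBBBBBBBBBBBBBBBBBA  (len 2048)
k=12  BBBBBBBBBBBBBBBBBBBBBBBBBBBBBBBBBBBBBBBBBBBBBBBBBBBBBBBBBB…BBBBBBBBBBBBBBBBBBBBBBBBBBBBBBBBBBBBBBBBBBBBBBBBBBBBBBBBBA  (len 4096)

4095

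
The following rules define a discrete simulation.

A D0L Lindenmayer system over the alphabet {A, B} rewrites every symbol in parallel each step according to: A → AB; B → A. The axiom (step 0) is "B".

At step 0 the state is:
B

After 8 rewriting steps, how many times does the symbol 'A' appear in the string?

21

[0] B
[1] A
[2] AB
[3] ABA
[4] ABAAB
[5] ABAABABA
[6] ABAABABAABAAB
[7] ABAABABAABAABABAABABA
[8] ABAABABAABAABABAABABAABAABABAABAAB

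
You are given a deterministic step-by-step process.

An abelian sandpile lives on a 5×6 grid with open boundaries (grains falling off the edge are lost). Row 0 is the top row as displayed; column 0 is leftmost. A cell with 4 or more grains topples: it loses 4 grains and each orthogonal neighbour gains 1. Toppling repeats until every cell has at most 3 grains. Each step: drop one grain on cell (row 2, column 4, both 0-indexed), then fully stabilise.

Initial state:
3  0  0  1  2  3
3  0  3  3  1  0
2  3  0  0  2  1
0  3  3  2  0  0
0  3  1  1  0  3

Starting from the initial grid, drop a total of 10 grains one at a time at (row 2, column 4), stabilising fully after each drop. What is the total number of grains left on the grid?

52

gen 0: 3  0  0  1  2  3
3  0  3  3  1  0
2  3  0  0  2  1
0  3  3  2  0  0
0  3  1  1  0  3
gen 1: 3  0  0  1  2  3
3  0  3  3  1  0
2  3  0  0  3  1
0  3  3  2  0  0
0  3  1  1  0  3
gen 2: 3  0  0  1  2  3
3  0  3  3  2  0
2  3  0  1  0  2
0  3  3  2  1  0
0  3  1  1  0  3
gen 3: 3  0  0  1  2  3
3  0  3  3  2  0
2  3  0  1  1  2
0  3  3  2  1  0
0  3  1  1  0  3
gen 4: 3  0  0  1  2  3
3  0  3  3  2  0
2  3  0  1  2  2
0  3  3  2  1  0
0  3  1  1  0  3
gen 5: 3  0  0  1  2  3
3  0  3  3  2  0
2  3  0  1  3  2
0  3  3  2  1  0
0  3  1  1  0  3
gen 6: 3  0  0  1  2  3
3  0  3  3  3  0
2  3  0  2  0  3
0  3  3  2  2  0
0  3  1  1  0  3
gen 7: 3  0  0  1  2  3
3  0  3  3  3  0
2  3  0  2  1  3
0  3  3  2  2  0
0  3  1  1  0  3
gen 8: 3  0  0  1  2  3
3  0  3  3  3  0
2  3  0  2  2  3
0  3  3  2  2  0
0  3  1  1  0  3
gen 9: 3  0  0  1  2  3
3  0  3  3  3  0
2  3  0  2  3  3
0  3  3  2  2  0
0  3  1  1  0  3
gen 10: 3  0  1  2  3  3
3  1  0  2  1  2
2  3  2  0  3  0
0  3  3  3  3  1
0  3  1  1  0  3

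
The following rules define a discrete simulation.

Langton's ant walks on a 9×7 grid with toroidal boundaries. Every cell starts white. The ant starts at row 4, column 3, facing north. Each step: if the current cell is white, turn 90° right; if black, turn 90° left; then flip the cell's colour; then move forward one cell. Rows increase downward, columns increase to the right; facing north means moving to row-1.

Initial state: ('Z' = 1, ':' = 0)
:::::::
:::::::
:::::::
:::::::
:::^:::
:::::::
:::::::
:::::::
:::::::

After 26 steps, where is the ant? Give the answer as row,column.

7,2

step 0: :::::::
:::::::
:::::::
:::::::
:::^:::
:::::::
:::::::
:::::::
:::::::
step 1: :::::::
:::::::
:::::::
:::::::
:::Z>::
:::::::
:::::::
:::::::
:::::::
step 2: :::::::
:::::::
:::::::
:::::::
:::ZZ::
::::v::
:::::::
:::::::
:::::::
step 3: :::::::
:::::::
:::::::
:::::::
:::ZZ::
:::<Z::
:::::::
:::::::
:::::::
step 4: :::::::
:::::::
:::::::
:::::::
:::^Z::
:::ZZ::
:::::::
:::::::
:::::::
step 5: :::::::
:::::::
:::::::
:::::::
::<:Z::
:::ZZ::
:::::::
:::::::
:::::::
step 6: :::::::
:::::::
:::::::
::^::::
::Z:Z::
:::ZZ::
:::::::
:::::::
:::::::
step 7: :::::::
:::::::
:::::::
::Z>:::
::Z:Z::
:::ZZ::
:::::::
:::::::
:::::::
step 8: :::::::
:::::::
:::::::
::ZZ:::
::ZvZ::
:::ZZ::
:::::::
:::::::
:::::::
step 9: :::::::
:::::::
:::::::
::ZZ:::
::<ZZ::
:::ZZ::
:::::::
:::::::
:::::::
step 10: :::::::
:::::::
:::::::
::ZZ:::
:::ZZ::
::vZZ::
:::::::
:::::::
:::::::
step 11: :::::::
:::::::
:::::::
::ZZ:::
:::ZZ::
:<ZZZ::
:::::::
:::::::
:::::::
step 12: :::::::
:::::::
:::::::
::ZZ:::
:^:ZZ::
:ZZZZ::
:::::::
:::::::
:::::::
step 13: :::::::
:::::::
:::::::
::ZZ:::
:Z>ZZ::
:ZZZZ::
:::::::
:::::::
:::::::
step 14: :::::::
:::::::
:::::::
::ZZ:::
:ZZZZ::
:ZvZZ::
:::::::
:::::::
:::::::
step 15: :::::::
:::::::
:::::::
::ZZ:::
:ZZZZ::
:Z:>Z::
:::::::
:::::::
:::::::
step 16: :::::::
:::::::
:::::::
::ZZ:::
:ZZ^Z::
:Z::Z::
:::::::
:::::::
:::::::
step 17: :::::::
:::::::
:::::::
::ZZ:::
:Z<:Z::
:Z::Z::
:::::::
:::::::
:::::::
step 18: :::::::
:::::::
:::::::
::ZZ:::
:Z::Z::
:Zv:Z::
:::::::
:::::::
:::::::
step 19: :::::::
:::::::
:::::::
::ZZ:::
:Z::Z::
:<Z:Z::
:::::::
:::::::
:::::::
step 20: :::::::
:::::::
:::::::
::ZZ:::
:Z::Z::
::Z:Z::
:v:::::
:::::::
:::::::
step 21: :::::::
:::::::
:::::::
::ZZ:::
:Z::Z::
::Z:Z::
<Z:::::
:::::::
:::::::
step 22: :::::::
:::::::
:::::::
::ZZ:::
:Z::Z::
^:Z:Z::
ZZ:::::
:::::::
:::::::
step 23: :::::::
:::::::
:::::::
::ZZ:::
:Z::Z::
Z>Z:Z::
ZZ:::::
:::::::
:::::::
step 24: :::::::
:::::::
:::::::
::ZZ:::
:Z::Z::
ZZZ:Z::
Zv:::::
:::::::
:::::::
step 25: :::::::
:::::::
:::::::
::ZZ:::
:Z::Z::
ZZZ:Z::
Z:>::::
:::::::
:::::::
step 26: :::::::
:::::::
:::::::
::ZZ:::
:Z::Z::
ZZZ:Z::
Z:Z::::
::v::::
:::::::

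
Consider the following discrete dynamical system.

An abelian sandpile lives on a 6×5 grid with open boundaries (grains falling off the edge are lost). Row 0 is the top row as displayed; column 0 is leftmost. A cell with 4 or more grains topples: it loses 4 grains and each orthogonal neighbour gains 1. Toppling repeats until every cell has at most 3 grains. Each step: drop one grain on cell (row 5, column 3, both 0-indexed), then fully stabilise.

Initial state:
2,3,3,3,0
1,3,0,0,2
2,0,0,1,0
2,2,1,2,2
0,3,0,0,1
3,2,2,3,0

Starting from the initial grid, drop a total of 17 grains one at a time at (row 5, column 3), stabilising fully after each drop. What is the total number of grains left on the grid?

52

k=0  2,3,3,3,0
1,3,0,0,2
2,0,0,1,0
2,2,1,2,2
0,3,0,0,1
3,2,2,3,0
k=1  2,3,3,3,0
1,3,0,0,2
2,0,0,1,0
2,2,1,2,2
0,3,0,1,1
3,2,3,0,1
k=2  2,3,3,3,0
1,3,0,0,2
2,0,0,1,0
2,2,1,2,2
0,3,0,1,1
3,2,3,1,1
k=3  2,3,3,3,0
1,3,0,0,2
2,0,0,1,0
2,2,1,2,2
0,3,0,1,1
3,2,3,2,1
k=4  2,3,3,3,0
1,3,0,0,2
2,0,0,1,0
2,2,1,2,2
0,3,0,1,1
3,2,3,3,1
k=5  2,3,3,3,0
1,3,0,0,2
2,0,0,1,0
2,2,1,2,2
0,3,1,2,1
3,3,0,1,2
k=6  2,3,3,3,0
1,3,0,0,2
2,0,0,1,0
2,2,1,2,2
0,3,1,2,1
3,3,0,2,2
k=7  2,3,3,3,0
1,3,0,0,2
2,0,0,1,0
2,2,1,2,2
0,3,1,2,1
3,3,0,3,2
k=8  2,3,3,3,0
1,3,0,0,2
2,0,0,1,0
2,2,1,2,2
0,3,1,3,1
3,3,1,0,3
k=9  2,3,3,3,0
1,3,0,0,2
2,0,0,1,0
2,2,1,2,2
0,3,1,3,1
3,3,1,1,3
k=10  2,3,3,3,0
1,3,0,0,2
2,0,0,1,0
2,2,1,2,2
0,3,1,3,1
3,3,1,2,3
k=11  2,3,3,3,0
1,3,0,0,2
2,0,0,1,0
2,2,1,2,2
0,3,1,3,1
3,3,1,3,3
k=12  2,3,3,3,0
1,3,0,0,2
2,0,0,1,0
2,2,1,3,2
0,3,2,0,3
3,3,2,2,0
k=13  2,3,3,3,0
1,3,0,0,2
2,0,0,1,0
2,2,1,3,2
0,3,2,0,3
3,3,2,3,0
k=14  2,3,3,3,0
1,3,0,0,2
2,0,0,1,0
2,2,1,3,2
0,3,2,1,3
3,3,3,0,1
k=15  2,3,3,3,0
1,3,0,0,2
2,0,0,1,0
2,2,1,3,2
0,3,2,1,3
3,3,3,1,1
k=16  2,3,3,3,0
1,3,0,0,2
2,0,0,1,0
2,2,1,3,2
0,3,2,1,3
3,3,3,2,1
k=17  2,3,3,3,0
1,3,0,0,2
2,0,0,1,0
2,2,1,3,2
0,3,2,1,3
3,3,3,3,1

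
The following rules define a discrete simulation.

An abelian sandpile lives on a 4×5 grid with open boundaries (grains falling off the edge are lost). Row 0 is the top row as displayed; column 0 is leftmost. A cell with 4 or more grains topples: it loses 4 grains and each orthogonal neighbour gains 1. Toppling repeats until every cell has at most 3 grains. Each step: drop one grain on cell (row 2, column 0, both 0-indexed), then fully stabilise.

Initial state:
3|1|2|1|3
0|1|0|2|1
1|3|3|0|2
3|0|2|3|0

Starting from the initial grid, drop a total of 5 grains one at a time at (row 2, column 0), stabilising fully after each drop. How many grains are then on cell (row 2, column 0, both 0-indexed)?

0

gen 0: 3|1|2|1|3
0|1|0|2|1
1|3|3|0|2
3|0|2|3|0
gen 1: 3|1|2|1|3
0|1|0|2|1
2|3|3|0|2
3|0|2|3|0
gen 2: 3|1|2|1|3
0|1|0|2|1
3|3|3|0|2
3|0|2|3|0
gen 3: 3|1|2|1|3
1|2|1|2|1
2|1|0|1|2
0|2|3|3|0
gen 4: 3|1|2|1|3
1|2|1|2|1
3|1|0|1|2
0|2|3|3|0
gen 5: 3|1|2|1|3
2|2|1|2|1
0|2|0|1|2
1|2|3|3|0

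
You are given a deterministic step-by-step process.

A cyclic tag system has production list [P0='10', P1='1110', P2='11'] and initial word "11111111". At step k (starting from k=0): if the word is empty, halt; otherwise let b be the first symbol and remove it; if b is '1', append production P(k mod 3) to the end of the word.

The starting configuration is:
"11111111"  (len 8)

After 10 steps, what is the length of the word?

k=0  "11111111"  (len 8)
k=1  "111111110"  (len 9)
k=2  "111111101110"  (len 12)
k=3  "1111110111011"  (len 13)
k=4  "11111011101110"  (len 14)
k=5  "11110111011101110"  (len 17)
k=6  "111011101110111011"  (len 18)
k=7  "1101110111011101110"  (len 19)
k=8  "1011101110111011101110"  (len 22)
k=9  "01110111011101110111011"  (len 23)
k=10  "1110111011101110111011"  (len 22)

22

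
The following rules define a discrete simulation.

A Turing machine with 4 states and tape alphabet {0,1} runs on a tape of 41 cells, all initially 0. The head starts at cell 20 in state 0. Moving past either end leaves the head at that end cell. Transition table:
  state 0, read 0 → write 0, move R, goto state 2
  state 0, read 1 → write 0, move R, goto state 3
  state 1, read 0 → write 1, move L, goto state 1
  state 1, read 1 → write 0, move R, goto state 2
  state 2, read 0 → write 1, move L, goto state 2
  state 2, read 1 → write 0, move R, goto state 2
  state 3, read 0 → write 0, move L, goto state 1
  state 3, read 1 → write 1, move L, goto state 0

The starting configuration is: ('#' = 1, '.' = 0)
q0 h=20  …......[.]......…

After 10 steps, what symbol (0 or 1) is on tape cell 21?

1

k=0  q0 h=20  …......[.]......…
k=1  q2 h=21  …......[.]......…
k=2  q2 h=20  …......[.]#.....…
k=3  q2 h=19  …......[.]##....…
k=4  q2 h=18  …......[.]###...…
k=5  q2 h=17  …......[.]####..…
k=6  q2 h=16  …......[.]#####.…
k=7  q2 h=15  …......[.]######…
k=8  q2 h=14  …......[.]######…
k=9  q2 h=13  …......[.]######…
k=10  q2 h=12  …......[.]######…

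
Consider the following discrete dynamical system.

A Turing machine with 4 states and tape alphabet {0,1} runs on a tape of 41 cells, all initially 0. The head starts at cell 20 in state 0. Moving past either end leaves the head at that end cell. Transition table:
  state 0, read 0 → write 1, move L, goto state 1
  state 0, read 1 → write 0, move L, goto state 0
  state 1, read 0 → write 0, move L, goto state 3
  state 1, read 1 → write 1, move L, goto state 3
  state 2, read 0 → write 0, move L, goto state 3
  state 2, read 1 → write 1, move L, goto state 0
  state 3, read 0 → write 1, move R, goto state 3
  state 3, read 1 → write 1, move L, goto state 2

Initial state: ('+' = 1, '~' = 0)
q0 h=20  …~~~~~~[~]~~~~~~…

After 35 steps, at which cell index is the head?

5

gen 0: q0 h=20  …~~~~~~[~]~~~~~~…
gen 1: q1 h=19  …~~~~~~[~]+~~~~~…
gen 2: q3 h=18  …~~~~~~[~]~+~~~~…
gen 3: q3 h=19  …~~~~~+[~]+~~~~~…
gen 4: q3 h=20  …~~~~++[+]~~~~~~…
gen 5: q2 h=19  …~~~~~+[+]+~~~~~…
gen 6: q0 h=18  …~~~~~~[+]++~~~~…
gen 7: q0 h=17  …~~~~~~[~]~++~~~…
gen 8: q1 h=16  …~~~~~~[~]+~++~~…
gen 9: q3 h=15  …~~~~~~[~]~+~++~…
gen 10: q3 h=16  …~~~~~+[~]+~++~~…
gen 11: q3 h=17  …~~~~++[+]~++~~~…
gen 12: q2 h=16  …~~~~~+[+]+~++~~…
gen 13: q0 h=15  …~~~~~~[+]++~++~…
gen 14: q0 h=14  …~~~~~~[~]~++~++…
gen 15: q1 h=13  …~~~~~~[~]+~++~+…
gen 16: q3 h=12  …~~~~~~[~]~+~++~…
gen 17: q3 h=13  …~~~~~+[~]+~++~+…
gen 18: q3 h=14  …~~~~++[+]~++~++…
gen 19: q2 h=13  …~~~~~+[+]+~++~+…
gen 20: q0 h=12  …~~~~~~[+]++~++~…
gen 21: q0 h=11  …~~~~~~[~]~++~++…
gen 22: q1 h=10  …~~~~~~[~]+~++~+…
gen 23: q3 h= 9  …~~~~~~[~]~+~++~…
gen 24: q3 h=10  …~~~~~+[~]+~++~+…
gen 25: q3 h=11  …~~~~++[+]~++~++…
gen 26: q2 h=10  …~~~~~+[+]+~++~+…
gen 27: q0 h= 9  …~~~~~~[+]++~++~…
gen 28: q0 h= 8  …~~~~~~[~]~++~++…
gen 29: q1 h= 7  …~~~~~~[~]+~++~+…
gen 30: q3 h= 6  |~~~~~~[~]~+~++~…
gen 31: q3 h= 7  …~~~~~+[~]+~++~+…
gen 32: q3 h= 8  …~~~~++[+]~++~++…
gen 33: q2 h= 7  …~~~~~+[+]+~++~+…
gen 34: q0 h= 6  |~~~~~~[+]++~++~…
gen 35: q0 h= 5  |~~~~~[~]~++~++…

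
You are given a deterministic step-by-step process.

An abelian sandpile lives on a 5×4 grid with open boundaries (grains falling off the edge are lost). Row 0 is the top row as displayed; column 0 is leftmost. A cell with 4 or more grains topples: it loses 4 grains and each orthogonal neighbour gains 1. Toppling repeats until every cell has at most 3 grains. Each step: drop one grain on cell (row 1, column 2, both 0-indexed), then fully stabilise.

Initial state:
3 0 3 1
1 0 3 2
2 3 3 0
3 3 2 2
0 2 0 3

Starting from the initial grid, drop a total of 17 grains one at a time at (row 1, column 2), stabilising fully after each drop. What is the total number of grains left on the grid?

k=0  3 0 3 1
1 0 3 2
2 3 3 0
3 3 2 2
0 2 0 3
k=1  3 1 0 2
2 2 2 3
0 2 2 1
1 2 0 3
1 3 1 3
k=2  3 1 0 2
2 2 3 3
0 2 2 1
1 2 0 3
1 3 1 3
k=3  3 1 1 3
2 3 1 0
0 2 3 2
1 2 0 3
1 3 1 3
k=4  3 1 1 3
2 3 2 0
0 2 3 2
1 2 0 3
1 3 1 3
k=5  3 1 1 3
2 3 3 0
0 2 3 2
1 2 0 3
1 3 1 3
k=6  3 2 2 3
3 1 2 1
1 0 1 3
1 3 1 3
1 3 1 3
k=7  3 2 2 3
3 1 3 1
1 0 1 3
1 3 1 3
1 3 1 3
k=8  3 2 3 3
3 2 0 2
1 0 2 3
1 3 1 3
1 3 1 3
k=9  3 2 3 3
3 2 1 2
1 0 2 3
1 3 1 3
1 3 1 3
k=10  3 2 3 3
3 2 2 2
1 0 2 3
1 3 1 3
1 3 1 3
k=11  3 2 3 3
3 2 3 2
1 0 2 3
1 3 1 3
1 3 1 3
k=12  3 3 1 1
3 3 3 1
1 1 0 2
1 3 3 1
1 3 2 0
k=13  1 1 3 1
1 2 1 2
2 2 1 2
1 3 3 1
1 3 2 0
k=14  1 1 3 1
1 2 2 2
2 2 1 2
1 3 3 1
1 3 2 0
k=15  1 1 3 1
1 2 3 2
2 2 1 2
1 3 3 1
1 3 2 0
k=16  1 2 0 2
1 3 1 3
2 2 2 2
1 3 3 1
1 3 2 0
k=17  1 2 0 2
1 3 2 3
2 2 2 2
1 3 3 1
1 3 2 0

36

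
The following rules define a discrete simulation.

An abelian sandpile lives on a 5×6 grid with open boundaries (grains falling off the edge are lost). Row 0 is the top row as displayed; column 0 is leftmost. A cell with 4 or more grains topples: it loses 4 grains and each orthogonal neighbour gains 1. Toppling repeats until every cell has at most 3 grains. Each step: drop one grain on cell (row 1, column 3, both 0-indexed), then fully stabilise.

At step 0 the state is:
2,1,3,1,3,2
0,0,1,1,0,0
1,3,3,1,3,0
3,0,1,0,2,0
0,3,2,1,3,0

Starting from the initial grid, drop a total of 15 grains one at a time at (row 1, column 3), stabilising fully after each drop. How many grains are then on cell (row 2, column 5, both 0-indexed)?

step 0: 2,1,3,1,3,2
0,0,1,1,0,0
1,3,3,1,3,0
3,0,1,0,2,0
0,3,2,1,3,0
step 1: 2,1,3,1,3,2
0,0,1,2,0,0
1,3,3,1,3,0
3,0,1,0,2,0
0,3,2,1,3,0
step 2: 2,1,3,1,3,2
0,0,1,3,0,0
1,3,3,1,3,0
3,0,1,0,2,0
0,3,2,1,3,0
step 3: 2,1,3,2,3,2
0,0,2,0,1,0
1,3,3,2,3,0
3,0,1,0,2,0
0,3,2,1,3,0
step 4: 2,1,3,2,3,2
0,0,2,1,1,0
1,3,3,2,3,0
3,0,1,0,2,0
0,3,2,1,3,0
step 5: 2,1,3,2,3,2
0,0,2,2,1,0
1,3,3,2,3,0
3,0,1,0,2,0
0,3,2,1,3,0
step 6: 2,1,3,2,3,2
0,0,2,3,1,0
1,3,3,2,3,0
3,0,1,0,2,0
0,3,2,1,3,0
step 7: 2,1,3,3,3,2
0,0,3,0,2,0
1,3,3,3,3,0
3,0,1,0,2,0
0,3,2,1,3,0
step 8: 2,1,3,3,3,2
0,0,3,1,2,0
1,3,3,3,3,0
3,0,1,0,2,0
0,3,2,1,3,0
step 9: 2,1,3,3,3,2
0,0,3,2,2,0
1,3,3,3,3,0
3,0,1,0,2,0
0,3,2,1,3,0
step 10: 2,1,3,3,3,2
0,0,3,3,2,0
1,3,3,3,3,0
3,0,1,0,2,0
0,3,2,1,3,0
step 11: 2,2,1,3,1,3
0,2,3,0,2,1
2,0,2,3,1,1
3,1,2,1,3,0
0,3,2,1,3,0
step 12: 2,2,1,3,1,3
0,2,3,1,2,1
2,0,2,3,1,1
3,1,2,1,3,0
0,3,2,1,3,0
step 13: 2,2,1,3,1,3
0,2,3,2,2,1
2,0,2,3,1,1
3,1,2,1,3,0
0,3,2,1,3,0
step 14: 2,2,1,3,1,3
0,2,3,3,2,1
2,0,2,3,1,1
3,1,2,1,3,0
0,3,2,1,3,0
step 15: 2,2,3,0,2,3
0,3,1,3,3,1
2,1,0,1,2,1
3,1,3,2,3,0
0,3,2,1,3,0

1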